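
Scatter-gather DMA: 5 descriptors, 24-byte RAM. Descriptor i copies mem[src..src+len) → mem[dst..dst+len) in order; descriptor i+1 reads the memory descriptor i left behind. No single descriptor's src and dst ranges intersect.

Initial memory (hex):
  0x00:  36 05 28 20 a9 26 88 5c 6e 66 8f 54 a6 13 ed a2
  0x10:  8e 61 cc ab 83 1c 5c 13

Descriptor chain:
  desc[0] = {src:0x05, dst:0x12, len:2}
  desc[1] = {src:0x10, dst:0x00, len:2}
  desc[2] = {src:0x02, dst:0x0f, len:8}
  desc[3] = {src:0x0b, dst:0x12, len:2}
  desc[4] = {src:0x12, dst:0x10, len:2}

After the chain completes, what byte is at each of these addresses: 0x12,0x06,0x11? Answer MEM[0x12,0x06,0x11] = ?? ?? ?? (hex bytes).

MEM[0x12,0x06,0x11] = 54 88 a6

D0: mem[0x12..0x13] <- [26 88]
D1: mem[0x00..0x01] <- [8e 61]
D2: mem[0x0f..0x16] <- [28 20 a9 26 88 5c 6e 66]
D3: mem[0x12..0x13] <- [54 a6]
D4: mem[0x10..0x11] <- [54 a6]
query mem[0x12]=0x54, mem[0x06]=0x88, mem[0x11]=0xa6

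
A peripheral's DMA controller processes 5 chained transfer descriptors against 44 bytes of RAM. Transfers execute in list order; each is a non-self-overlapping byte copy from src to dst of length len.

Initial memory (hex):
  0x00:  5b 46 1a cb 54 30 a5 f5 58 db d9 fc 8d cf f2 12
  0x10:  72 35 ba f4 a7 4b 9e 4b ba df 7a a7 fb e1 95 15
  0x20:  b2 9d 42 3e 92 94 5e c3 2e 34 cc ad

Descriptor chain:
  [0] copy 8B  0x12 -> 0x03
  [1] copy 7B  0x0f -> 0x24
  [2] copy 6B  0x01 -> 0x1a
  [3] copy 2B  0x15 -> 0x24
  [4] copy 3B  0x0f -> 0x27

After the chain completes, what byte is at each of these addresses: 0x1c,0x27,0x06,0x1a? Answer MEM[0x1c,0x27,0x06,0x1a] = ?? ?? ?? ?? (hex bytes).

MEM[0x1c,0x27,0x06,0x1a] = ba 12 4b 46

[0] 0x12->0x03 len=8 : ba f4 a7 4b 9e 4b ba df
[1] 0x0f->0x24 len=7 : 12 72 35 ba f4 a7 4b
[2] 0x01->0x1a len=6 : 46 1a ba f4 a7 4b
[3] 0x15->0x24 len=2 : 4b 9e
[4] 0x0f->0x27 len=3 : 12 72 35
query mem[0x1c]=0xba, mem[0x27]=0x12, mem[0x06]=0x4b, mem[0x1a]=0x46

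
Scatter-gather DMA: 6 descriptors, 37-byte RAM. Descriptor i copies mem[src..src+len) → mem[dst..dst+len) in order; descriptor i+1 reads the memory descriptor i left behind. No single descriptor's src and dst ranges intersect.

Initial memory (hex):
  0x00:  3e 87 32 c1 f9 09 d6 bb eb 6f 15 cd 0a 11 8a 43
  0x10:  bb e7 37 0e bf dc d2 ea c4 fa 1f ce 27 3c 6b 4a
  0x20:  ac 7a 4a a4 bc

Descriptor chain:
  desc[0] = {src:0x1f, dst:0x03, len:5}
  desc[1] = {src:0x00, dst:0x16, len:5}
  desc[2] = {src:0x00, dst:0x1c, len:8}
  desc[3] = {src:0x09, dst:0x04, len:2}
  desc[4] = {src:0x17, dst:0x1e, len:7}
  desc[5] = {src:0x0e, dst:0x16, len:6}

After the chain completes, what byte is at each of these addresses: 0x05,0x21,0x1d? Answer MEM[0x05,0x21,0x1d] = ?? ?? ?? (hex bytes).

MEM[0x05,0x21,0x1d] = 15 ac 87

[0] 0x1f->0x03 len=5 : 4a ac 7a 4a a4
[1] 0x00->0x16 len=5 : 3e 87 32 4a ac
[2] 0x00->0x1c len=8 : 3e 87 32 4a ac 7a 4a a4
[3] 0x09->0x04 len=2 : 6f 15
[4] 0x17->0x1e len=7 : 87 32 4a ac ce 3e 87
[5] 0x0e->0x16 len=6 : 8a 43 bb e7 37 0e
query mem[0x05]=0x15, mem[0x21]=0xac, mem[0x1d]=0x87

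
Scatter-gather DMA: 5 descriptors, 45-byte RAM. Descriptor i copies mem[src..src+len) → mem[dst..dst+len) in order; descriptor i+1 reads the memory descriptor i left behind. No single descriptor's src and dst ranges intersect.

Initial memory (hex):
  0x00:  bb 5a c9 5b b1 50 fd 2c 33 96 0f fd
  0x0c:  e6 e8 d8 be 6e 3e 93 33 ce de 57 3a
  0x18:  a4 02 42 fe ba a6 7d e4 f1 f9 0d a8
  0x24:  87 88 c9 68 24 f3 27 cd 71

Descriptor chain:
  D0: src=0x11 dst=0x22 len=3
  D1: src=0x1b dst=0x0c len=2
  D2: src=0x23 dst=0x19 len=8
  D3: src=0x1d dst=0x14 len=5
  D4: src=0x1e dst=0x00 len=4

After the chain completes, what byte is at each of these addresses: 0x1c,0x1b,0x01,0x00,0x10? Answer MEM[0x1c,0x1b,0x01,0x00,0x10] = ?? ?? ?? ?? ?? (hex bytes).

MEM[0x1c,0x1b,0x01,0x00,0x10] = c9 88 f3 24 6e

D0: mem[0x22..0x24] <- [3e 93 33]
D1: mem[0x0c..0x0d] <- [fe ba]
D2: mem[0x19..0x20] <- [93 33 88 c9 68 24 f3 27]
D3: mem[0x14..0x18] <- [68 24 f3 27 f9]
D4: mem[0x00..0x03] <- [24 f3 27 f9]
query mem[0x1c]=0xc9, mem[0x1b]=0x88, mem[0x01]=0xf3, mem[0x00]=0x24, mem[0x10]=0x6e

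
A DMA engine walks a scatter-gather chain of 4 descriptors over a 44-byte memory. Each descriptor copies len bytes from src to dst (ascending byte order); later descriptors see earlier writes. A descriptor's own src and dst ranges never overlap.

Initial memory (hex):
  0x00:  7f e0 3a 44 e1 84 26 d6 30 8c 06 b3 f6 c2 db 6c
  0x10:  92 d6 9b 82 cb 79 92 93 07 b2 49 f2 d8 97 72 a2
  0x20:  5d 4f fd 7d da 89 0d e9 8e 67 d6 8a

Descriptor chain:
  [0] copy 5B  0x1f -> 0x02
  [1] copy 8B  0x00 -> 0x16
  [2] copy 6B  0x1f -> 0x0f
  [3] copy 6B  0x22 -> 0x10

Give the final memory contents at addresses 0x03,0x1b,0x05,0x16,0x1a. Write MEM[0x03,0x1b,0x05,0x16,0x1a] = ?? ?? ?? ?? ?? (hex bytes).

MEM[0x03,0x1b,0x05,0x16,0x1a] = 5d fd fd 7f 4f

  after D0: wrote 5B at 0x02 = a25d4ffd7d
  after D1: wrote 8B at 0x16 = 7fe0a25d4ffd7dd6
  after D2: wrote 6B at 0x0f = a25d4ffd7dda
  after D3: wrote 6B at 0x10 = fd7dda890de9
query mem[0x03]=0x5d, mem[0x1b]=0xfd, mem[0x05]=0xfd, mem[0x16]=0x7f, mem[0x1a]=0x4f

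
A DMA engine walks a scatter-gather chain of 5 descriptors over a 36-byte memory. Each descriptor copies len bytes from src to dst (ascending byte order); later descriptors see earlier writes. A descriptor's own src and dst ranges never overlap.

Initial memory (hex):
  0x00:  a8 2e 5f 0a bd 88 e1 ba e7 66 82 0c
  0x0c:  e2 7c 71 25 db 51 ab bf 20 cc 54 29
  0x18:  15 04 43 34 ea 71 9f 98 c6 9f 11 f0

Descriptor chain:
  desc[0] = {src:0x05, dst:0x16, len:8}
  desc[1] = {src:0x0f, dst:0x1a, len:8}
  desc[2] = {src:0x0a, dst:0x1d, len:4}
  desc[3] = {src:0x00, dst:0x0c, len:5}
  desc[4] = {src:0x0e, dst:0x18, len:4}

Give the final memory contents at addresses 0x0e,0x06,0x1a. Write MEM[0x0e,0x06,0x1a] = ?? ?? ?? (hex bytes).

MEM[0x0e,0x06,0x1a] = 5f e1 bd

  after D0: wrote 8B at 0x16 = 88e1bae766820ce2
  after D1: wrote 8B at 0x1a = 25db51abbf20cc88
  after D2: wrote 4B at 0x1d = 820ce27c
  after D3: wrote 5B at 0x0c = a82e5f0abd
  after D4: wrote 4B at 0x18 = 5f0abd51
query mem[0x0e]=0x5f, mem[0x06]=0xe1, mem[0x1a]=0xbd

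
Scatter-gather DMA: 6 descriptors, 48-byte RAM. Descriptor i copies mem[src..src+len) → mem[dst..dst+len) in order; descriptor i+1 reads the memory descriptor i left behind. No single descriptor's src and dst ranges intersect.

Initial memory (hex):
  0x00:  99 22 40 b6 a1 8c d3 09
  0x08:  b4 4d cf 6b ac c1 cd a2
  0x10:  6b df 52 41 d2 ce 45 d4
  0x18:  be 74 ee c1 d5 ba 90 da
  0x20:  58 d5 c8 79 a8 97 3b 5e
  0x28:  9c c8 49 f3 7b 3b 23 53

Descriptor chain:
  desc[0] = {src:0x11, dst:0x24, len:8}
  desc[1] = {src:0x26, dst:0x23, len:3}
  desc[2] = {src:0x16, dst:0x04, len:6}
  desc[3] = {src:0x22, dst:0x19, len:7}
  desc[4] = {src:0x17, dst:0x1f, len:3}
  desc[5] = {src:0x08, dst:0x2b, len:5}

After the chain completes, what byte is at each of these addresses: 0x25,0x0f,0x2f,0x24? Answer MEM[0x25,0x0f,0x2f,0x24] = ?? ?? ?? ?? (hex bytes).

D0: mem[0x24..0x2b] <- [df 52 41 d2 ce 45 d4 be]
D1: mem[0x23..0x25] <- [41 d2 ce]
D2: mem[0x04..0x09] <- [45 d4 be 74 ee c1]
D3: mem[0x19..0x1f] <- [c8 41 d2 ce 41 d2 ce]
D4: mem[0x1f..0x21] <- [d4 be c8]
D5: mem[0x2b..0x2f] <- [ee c1 cf 6b ac]
query mem[0x25]=0xce, mem[0x0f]=0xa2, mem[0x2f]=0xac, mem[0x24]=0xd2

MEM[0x25,0x0f,0x2f,0x24] = ce a2 ac d2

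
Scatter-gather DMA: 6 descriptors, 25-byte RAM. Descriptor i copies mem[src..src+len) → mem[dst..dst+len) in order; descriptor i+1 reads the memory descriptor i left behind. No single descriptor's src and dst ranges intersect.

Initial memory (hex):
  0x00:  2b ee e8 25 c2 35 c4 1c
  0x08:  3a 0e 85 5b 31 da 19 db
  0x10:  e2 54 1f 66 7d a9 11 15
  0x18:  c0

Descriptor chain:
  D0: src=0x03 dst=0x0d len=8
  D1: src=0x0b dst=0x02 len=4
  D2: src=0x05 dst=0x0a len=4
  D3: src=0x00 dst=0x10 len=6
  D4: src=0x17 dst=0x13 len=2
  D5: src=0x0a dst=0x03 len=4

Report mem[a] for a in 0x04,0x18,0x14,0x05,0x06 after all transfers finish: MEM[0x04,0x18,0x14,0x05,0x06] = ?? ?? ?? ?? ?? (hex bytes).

[0] 0x03->0x0d len=8 : 25 c2 35 c4 1c 3a 0e 85
[1] 0x0b->0x02 len=4 : 5b 31 25 c2
[2] 0x05->0x0a len=4 : c2 c4 1c 3a
[3] 0x00->0x10 len=6 : 2b ee 5b 31 25 c2
[4] 0x17->0x13 len=2 : 15 c0
[5] 0x0a->0x03 len=4 : c2 c4 1c 3a
query mem[0x04]=0xc4, mem[0x18]=0xc0, mem[0x14]=0xc0, mem[0x05]=0x1c, mem[0x06]=0x3a

MEM[0x04,0x18,0x14,0x05,0x06] = c4 c0 c0 1c 3a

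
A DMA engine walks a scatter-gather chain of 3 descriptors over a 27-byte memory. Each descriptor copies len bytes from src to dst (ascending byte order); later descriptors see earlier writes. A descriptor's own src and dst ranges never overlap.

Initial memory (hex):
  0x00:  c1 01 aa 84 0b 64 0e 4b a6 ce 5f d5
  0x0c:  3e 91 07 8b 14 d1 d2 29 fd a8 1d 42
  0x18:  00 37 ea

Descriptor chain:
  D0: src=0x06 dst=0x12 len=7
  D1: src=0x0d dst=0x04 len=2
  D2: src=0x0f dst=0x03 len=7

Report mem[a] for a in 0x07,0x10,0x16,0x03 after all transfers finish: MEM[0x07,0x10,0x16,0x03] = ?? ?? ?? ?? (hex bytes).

  after D0: wrote 7B at 0x12 = 0e4ba6ce5fd53e
  after D1: wrote 2B at 0x04 = 9107
  after D2: wrote 7B at 0x03 = 8b14d10e4ba6ce
query mem[0x07]=0x4b, mem[0x10]=0x14, mem[0x16]=0x5f, mem[0x03]=0x8b

MEM[0x07,0x10,0x16,0x03] = 4b 14 5f 8b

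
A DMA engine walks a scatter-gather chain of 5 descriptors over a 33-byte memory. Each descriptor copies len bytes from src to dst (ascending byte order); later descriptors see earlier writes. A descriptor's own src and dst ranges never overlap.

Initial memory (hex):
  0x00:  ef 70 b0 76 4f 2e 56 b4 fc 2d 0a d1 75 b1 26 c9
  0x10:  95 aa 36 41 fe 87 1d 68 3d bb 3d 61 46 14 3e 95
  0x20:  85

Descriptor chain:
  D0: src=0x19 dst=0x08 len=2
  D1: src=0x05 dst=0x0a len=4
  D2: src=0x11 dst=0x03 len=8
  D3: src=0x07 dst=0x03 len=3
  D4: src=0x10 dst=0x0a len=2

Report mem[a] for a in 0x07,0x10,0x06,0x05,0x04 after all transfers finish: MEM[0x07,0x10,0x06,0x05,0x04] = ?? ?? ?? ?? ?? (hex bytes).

MEM[0x07,0x10,0x06,0x05,0x04] = 87 95 fe 68 1d

D0: mem[0x08..0x09] <- [bb 3d]
D1: mem[0x0a..0x0d] <- [2e 56 b4 bb]
D2: mem[0x03..0x0a] <- [aa 36 41 fe 87 1d 68 3d]
D3: mem[0x03..0x05] <- [87 1d 68]
D4: mem[0x0a..0x0b] <- [95 aa]
query mem[0x07]=0x87, mem[0x10]=0x95, mem[0x06]=0xfe, mem[0x05]=0x68, mem[0x04]=0x1d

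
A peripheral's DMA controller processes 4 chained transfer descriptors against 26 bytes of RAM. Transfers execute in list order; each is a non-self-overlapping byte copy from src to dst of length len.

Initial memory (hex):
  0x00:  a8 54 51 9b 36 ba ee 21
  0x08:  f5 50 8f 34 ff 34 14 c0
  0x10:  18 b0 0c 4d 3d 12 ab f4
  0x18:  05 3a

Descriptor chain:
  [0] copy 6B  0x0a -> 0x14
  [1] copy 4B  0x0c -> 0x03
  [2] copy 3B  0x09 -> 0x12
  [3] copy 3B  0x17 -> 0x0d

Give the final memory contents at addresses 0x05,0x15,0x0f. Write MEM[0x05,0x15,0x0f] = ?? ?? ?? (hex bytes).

  after D0: wrote 6B at 0x14 = 8f34ff3414c0
  after D1: wrote 4B at 0x03 = ff3414c0
  after D2: wrote 3B at 0x12 = 508f34
  after D3: wrote 3B at 0x0d = 3414c0
query mem[0x05]=0x14, mem[0x15]=0x34, mem[0x0f]=0xc0

MEM[0x05,0x15,0x0f] = 14 34 c0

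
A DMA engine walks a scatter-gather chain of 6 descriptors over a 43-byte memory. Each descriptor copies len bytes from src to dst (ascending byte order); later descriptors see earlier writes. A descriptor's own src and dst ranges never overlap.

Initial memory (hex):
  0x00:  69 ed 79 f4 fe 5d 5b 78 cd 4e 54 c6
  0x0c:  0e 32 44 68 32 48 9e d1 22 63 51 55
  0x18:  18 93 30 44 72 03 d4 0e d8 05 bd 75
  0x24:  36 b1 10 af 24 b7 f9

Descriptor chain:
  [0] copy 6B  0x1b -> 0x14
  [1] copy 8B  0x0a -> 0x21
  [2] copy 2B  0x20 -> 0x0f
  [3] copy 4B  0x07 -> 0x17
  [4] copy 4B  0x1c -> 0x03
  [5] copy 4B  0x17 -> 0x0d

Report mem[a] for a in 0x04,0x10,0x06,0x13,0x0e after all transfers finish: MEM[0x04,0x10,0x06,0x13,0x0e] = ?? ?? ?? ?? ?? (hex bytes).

D0: mem[0x14..0x19] <- [44 72 03 d4 0e d8]
D1: mem[0x21..0x28] <- [54 c6 0e 32 44 68 32 48]
D2: mem[0x0f..0x10] <- [d8 54]
D3: mem[0x17..0x1a] <- [78 cd 4e 54]
D4: mem[0x03..0x06] <- [72 03 d4 0e]
D5: mem[0x0d..0x10] <- [78 cd 4e 54]
query mem[0x04]=0x03, mem[0x10]=0x54, mem[0x06]=0x0e, mem[0x13]=0xd1, mem[0x0e]=0xcd

MEM[0x04,0x10,0x06,0x13,0x0e] = 03 54 0e d1 cd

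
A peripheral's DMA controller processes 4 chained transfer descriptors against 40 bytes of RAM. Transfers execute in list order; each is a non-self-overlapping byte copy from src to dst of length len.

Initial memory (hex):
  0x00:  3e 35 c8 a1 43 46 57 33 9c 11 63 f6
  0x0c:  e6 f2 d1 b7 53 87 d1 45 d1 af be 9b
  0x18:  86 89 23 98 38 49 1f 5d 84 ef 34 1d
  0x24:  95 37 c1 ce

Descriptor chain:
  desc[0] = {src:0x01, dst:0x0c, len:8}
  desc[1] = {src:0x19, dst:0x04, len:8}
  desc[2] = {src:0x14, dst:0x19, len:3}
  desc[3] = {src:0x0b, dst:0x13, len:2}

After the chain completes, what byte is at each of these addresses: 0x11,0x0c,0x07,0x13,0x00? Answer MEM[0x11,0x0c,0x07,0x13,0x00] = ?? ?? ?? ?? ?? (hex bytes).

MEM[0x11,0x0c,0x07,0x13,0x00] = 57 35 38 84 3e

  after D0: wrote 8B at 0x0c = 35c8a1434657339c
  after D1: wrote 8B at 0x04 = 89239838491f5d84
  after D2: wrote 3B at 0x19 = d1afbe
  after D3: wrote 2B at 0x13 = 8435
query mem[0x11]=0x57, mem[0x0c]=0x35, mem[0x07]=0x38, mem[0x13]=0x84, mem[0x00]=0x3e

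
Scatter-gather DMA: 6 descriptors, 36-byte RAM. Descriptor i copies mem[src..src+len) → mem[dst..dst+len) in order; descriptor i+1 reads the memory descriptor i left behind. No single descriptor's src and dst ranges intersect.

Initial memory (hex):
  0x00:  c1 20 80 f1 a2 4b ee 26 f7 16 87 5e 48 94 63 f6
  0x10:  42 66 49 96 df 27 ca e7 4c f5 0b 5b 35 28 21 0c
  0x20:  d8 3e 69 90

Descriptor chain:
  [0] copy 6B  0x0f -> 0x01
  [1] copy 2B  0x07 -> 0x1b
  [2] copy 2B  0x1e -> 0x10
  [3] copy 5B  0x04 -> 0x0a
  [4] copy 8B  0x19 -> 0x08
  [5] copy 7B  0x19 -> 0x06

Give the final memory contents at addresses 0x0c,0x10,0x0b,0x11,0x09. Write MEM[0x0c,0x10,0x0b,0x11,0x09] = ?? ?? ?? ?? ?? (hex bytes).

D0: mem[0x01..0x06] <- [f6 42 66 49 96 df]
D1: mem[0x1b..0x1c] <- [26 f7]
D2: mem[0x10..0x11] <- [21 0c]
D3: mem[0x0a..0x0e] <- [49 96 df 26 f7]
D4: mem[0x08..0x0f] <- [f5 0b 26 f7 28 21 0c d8]
D5: mem[0x06..0x0c] <- [f5 0b 26 f7 28 21 0c]
query mem[0x0c]=0x0c, mem[0x10]=0x21, mem[0x0b]=0x21, mem[0x11]=0x0c, mem[0x09]=0xf7

MEM[0x0c,0x10,0x0b,0x11,0x09] = 0c 21 21 0c f7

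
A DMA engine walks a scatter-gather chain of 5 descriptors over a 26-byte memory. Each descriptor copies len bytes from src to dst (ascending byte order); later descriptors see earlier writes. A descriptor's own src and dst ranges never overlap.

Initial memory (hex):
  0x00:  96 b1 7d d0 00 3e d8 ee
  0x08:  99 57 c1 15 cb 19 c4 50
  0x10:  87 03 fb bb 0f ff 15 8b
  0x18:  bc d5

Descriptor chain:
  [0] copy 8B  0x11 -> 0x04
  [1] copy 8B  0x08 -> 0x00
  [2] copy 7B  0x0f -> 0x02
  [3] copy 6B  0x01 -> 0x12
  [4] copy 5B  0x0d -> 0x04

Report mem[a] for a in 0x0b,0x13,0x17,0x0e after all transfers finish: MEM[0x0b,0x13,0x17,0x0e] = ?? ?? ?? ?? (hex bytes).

MEM[0x0b,0x13,0x17,0x0e] = bc 50 bb c4

#0 dst[0x04+8] := {0x03,0xfb,0xbb,0x0f,0xff,0x15,0x8b,0xbc}
#1 dst[0x00+8] := {0xff,0x15,0x8b,0xbc,0xcb,0x19,0xc4,0x50}
#2 dst[0x02+7] := {0x50,0x87,0x03,0xfb,0xbb,0x0f,0xff}
#3 dst[0x12+6] := {0x15,0x50,0x87,0x03,0xfb,0xbb}
#4 dst[0x04+5] := {0x19,0xc4,0x50,0x87,0x03}
query mem[0x0b]=0xbc, mem[0x13]=0x50, mem[0x17]=0xbb, mem[0x0e]=0xc4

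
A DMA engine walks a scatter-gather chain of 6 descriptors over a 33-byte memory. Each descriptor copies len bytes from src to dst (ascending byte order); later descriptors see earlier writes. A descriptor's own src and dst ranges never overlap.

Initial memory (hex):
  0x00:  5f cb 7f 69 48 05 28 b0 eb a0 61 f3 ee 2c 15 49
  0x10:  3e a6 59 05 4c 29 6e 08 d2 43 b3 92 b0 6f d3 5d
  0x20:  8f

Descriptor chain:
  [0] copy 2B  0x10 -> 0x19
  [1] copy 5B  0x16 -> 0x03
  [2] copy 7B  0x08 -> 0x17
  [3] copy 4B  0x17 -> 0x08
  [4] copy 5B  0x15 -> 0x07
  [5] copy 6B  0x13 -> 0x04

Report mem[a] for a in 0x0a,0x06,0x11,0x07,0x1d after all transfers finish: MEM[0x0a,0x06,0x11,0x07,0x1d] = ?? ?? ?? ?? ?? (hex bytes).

MEM[0x0a,0x06,0x11,0x07,0x1d] = a0 29 a6 6e 15

D0: mem[0x19..0x1a] <- [3e a6]
D1: mem[0x03..0x07] <- [6e 08 d2 3e a6]
D2: mem[0x17..0x1d] <- [eb a0 61 f3 ee 2c 15]
D3: mem[0x08..0x0b] <- [eb a0 61 f3]
D4: mem[0x07..0x0b] <- [29 6e eb a0 61]
D5: mem[0x04..0x09] <- [05 4c 29 6e eb a0]
query mem[0x0a]=0xa0, mem[0x06]=0x29, mem[0x11]=0xa6, mem[0x07]=0x6e, mem[0x1d]=0x15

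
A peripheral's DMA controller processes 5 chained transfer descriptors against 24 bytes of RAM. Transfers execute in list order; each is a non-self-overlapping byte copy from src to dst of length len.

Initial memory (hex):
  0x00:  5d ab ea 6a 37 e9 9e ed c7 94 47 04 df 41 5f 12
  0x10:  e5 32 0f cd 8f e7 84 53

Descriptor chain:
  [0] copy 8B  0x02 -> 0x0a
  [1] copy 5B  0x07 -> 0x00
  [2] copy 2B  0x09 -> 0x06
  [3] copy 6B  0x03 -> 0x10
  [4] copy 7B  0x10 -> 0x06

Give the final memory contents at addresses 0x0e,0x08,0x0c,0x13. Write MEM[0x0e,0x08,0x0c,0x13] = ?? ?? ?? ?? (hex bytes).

MEM[0x0e,0x08,0x0c,0x13] = 9e e9 84 94

[0] 0x02->0x0a len=8 : ea 6a 37 e9 9e ed c7 94
[1] 0x07->0x00 len=5 : ed c7 94 ea 6a
[2] 0x09->0x06 len=2 : 94 ea
[3] 0x03->0x10 len=6 : ea 6a e9 94 ea c7
[4] 0x10->0x06 len=7 : ea 6a e9 94 ea c7 84
query mem[0x0e]=0x9e, mem[0x08]=0xe9, mem[0x0c]=0x84, mem[0x13]=0x94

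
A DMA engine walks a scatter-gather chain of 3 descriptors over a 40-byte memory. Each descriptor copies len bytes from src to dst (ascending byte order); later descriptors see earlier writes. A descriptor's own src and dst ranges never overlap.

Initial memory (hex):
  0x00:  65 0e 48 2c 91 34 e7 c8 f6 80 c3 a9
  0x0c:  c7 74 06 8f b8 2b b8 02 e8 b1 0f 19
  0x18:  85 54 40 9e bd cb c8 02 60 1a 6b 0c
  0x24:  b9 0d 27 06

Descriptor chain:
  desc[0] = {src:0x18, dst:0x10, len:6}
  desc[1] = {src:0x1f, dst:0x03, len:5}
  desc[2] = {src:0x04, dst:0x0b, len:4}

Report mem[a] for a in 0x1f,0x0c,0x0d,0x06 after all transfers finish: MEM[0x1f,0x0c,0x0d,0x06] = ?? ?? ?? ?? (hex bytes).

MEM[0x1f,0x0c,0x0d,0x06] = 02 1a 6b 6b

D0: mem[0x10..0x15] <- [85 54 40 9e bd cb]
D1: mem[0x03..0x07] <- [02 60 1a 6b 0c]
D2: mem[0x0b..0x0e] <- [60 1a 6b 0c]
query mem[0x1f]=0x02, mem[0x0c]=0x1a, mem[0x0d]=0x6b, mem[0x06]=0x6b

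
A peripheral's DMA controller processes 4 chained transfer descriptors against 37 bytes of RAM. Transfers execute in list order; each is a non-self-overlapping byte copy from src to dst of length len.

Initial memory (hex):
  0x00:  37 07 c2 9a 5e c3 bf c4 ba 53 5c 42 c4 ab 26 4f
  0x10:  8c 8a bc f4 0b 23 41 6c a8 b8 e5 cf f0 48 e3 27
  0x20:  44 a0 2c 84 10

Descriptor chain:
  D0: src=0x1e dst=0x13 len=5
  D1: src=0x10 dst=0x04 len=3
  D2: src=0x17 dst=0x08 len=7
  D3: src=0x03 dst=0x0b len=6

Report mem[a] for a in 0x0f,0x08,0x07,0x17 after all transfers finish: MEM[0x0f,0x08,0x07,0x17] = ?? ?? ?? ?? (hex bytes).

  after D0: wrote 5B at 0x13 = e32744a02c
  after D1: wrote 3B at 0x04 = 8c8abc
  after D2: wrote 7B at 0x08 = 2ca8b8e5cff048
  after D3: wrote 6B at 0x0b = 9a8c8abcc42c
query mem[0x0f]=0xc4, mem[0x08]=0x2c, mem[0x07]=0xc4, mem[0x17]=0x2c

MEM[0x0f,0x08,0x07,0x17] = c4 2c c4 2c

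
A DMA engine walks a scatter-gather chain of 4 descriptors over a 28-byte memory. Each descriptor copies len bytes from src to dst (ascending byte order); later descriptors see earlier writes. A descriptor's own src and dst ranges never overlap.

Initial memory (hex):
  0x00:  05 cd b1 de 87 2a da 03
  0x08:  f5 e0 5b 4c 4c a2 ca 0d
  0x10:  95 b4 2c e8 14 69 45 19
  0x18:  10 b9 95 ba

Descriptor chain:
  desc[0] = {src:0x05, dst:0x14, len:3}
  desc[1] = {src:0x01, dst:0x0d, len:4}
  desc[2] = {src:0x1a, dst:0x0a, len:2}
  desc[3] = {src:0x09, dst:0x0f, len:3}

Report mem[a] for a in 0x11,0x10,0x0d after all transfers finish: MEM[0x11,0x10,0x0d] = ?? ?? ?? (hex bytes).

[0] 0x05->0x14 len=3 : 2a da 03
[1] 0x01->0x0d len=4 : cd b1 de 87
[2] 0x1a->0x0a len=2 : 95 ba
[3] 0x09->0x0f len=3 : e0 95 ba
query mem[0x11]=0xba, mem[0x10]=0x95, mem[0x0d]=0xcd

MEM[0x11,0x10,0x0d] = ba 95 cd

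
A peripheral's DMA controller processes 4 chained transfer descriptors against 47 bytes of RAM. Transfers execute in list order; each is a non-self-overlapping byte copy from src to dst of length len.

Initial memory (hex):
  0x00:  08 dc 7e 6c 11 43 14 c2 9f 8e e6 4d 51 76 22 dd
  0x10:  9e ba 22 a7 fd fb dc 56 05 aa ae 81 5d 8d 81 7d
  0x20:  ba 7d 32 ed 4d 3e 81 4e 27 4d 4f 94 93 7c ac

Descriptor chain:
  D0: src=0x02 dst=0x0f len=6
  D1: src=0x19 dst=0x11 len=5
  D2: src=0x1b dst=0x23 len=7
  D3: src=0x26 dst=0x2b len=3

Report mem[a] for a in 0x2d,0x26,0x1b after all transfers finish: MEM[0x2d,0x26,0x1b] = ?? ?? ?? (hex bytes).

MEM[0x2d,0x26,0x1b] = ba 81 81

D0: mem[0x0f..0x14] <- [7e 6c 11 43 14 c2]
D1: mem[0x11..0x15] <- [aa ae 81 5d 8d]
D2: mem[0x23..0x29] <- [81 5d 8d 81 7d ba 7d]
D3: mem[0x2b..0x2d] <- [81 7d ba]
query mem[0x2d]=0xba, mem[0x26]=0x81, mem[0x1b]=0x81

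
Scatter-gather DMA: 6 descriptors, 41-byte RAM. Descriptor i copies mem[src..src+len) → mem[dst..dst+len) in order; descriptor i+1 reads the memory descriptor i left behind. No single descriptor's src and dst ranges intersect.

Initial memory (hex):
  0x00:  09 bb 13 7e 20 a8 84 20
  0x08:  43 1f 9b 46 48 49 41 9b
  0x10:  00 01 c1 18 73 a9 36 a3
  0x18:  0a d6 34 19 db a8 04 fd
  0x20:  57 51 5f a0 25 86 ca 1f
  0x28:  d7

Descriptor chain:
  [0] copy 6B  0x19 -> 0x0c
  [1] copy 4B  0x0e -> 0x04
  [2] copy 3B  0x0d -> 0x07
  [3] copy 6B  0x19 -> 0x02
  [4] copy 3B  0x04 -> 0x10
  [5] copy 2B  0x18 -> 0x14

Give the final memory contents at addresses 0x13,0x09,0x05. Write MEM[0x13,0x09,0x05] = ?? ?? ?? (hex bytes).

  after D0: wrote 6B at 0x0c = d63419dba804
  after D1: wrote 4B at 0x04 = 19dba804
  after D2: wrote 3B at 0x07 = 3419db
  after D3: wrote 6B at 0x02 = d63419dba804
  after D4: wrote 3B at 0x10 = 19dba8
  after D5: wrote 2B at 0x14 = 0ad6
query mem[0x13]=0x18, mem[0x09]=0xdb, mem[0x05]=0xdb

MEM[0x13,0x09,0x05] = 18 db db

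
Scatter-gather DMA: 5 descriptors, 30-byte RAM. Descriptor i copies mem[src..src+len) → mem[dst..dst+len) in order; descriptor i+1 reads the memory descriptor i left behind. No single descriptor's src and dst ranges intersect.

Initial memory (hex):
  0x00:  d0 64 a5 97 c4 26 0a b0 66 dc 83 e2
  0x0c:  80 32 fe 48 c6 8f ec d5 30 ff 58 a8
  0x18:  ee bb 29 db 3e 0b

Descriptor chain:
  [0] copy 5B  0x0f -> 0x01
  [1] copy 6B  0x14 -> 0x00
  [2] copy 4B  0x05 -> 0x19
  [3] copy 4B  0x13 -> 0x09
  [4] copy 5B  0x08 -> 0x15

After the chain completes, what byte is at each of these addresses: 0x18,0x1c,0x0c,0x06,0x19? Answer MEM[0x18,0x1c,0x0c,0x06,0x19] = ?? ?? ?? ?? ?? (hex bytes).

MEM[0x18,0x1c,0x0c,0x06,0x19] = ff 66 58 0a 58

D0: mem[0x01..0x05] <- [48 c6 8f ec d5]
D1: mem[0x00..0x05] <- [30 ff 58 a8 ee bb]
D2: mem[0x19..0x1c] <- [bb 0a b0 66]
D3: mem[0x09..0x0c] <- [d5 30 ff 58]
D4: mem[0x15..0x19] <- [66 d5 30 ff 58]
query mem[0x18]=0xff, mem[0x1c]=0x66, mem[0x0c]=0x58, mem[0x06]=0x0a, mem[0x19]=0x58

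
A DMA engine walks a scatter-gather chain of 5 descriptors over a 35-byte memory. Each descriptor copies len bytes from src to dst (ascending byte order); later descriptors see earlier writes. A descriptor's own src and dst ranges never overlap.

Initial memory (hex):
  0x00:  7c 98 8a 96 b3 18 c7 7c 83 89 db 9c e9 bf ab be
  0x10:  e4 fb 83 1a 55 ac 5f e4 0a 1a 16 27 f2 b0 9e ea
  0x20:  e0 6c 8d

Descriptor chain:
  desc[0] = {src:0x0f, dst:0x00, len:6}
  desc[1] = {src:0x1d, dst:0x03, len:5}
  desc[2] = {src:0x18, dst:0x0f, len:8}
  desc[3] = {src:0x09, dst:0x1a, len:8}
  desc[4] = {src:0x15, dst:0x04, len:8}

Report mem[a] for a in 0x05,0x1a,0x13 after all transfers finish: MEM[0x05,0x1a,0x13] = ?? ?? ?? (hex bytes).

MEM[0x05,0x1a,0x13] = ea 89 f2

#0 dst[0x00+6] := {0xbe,0xe4,0xfb,0x83,0x1a,0x55}
#1 dst[0x03+5] := {0xb0,0x9e,0xea,0xe0,0x6c}
#2 dst[0x0f+8] := {0x0a,0x1a,0x16,0x27,0xf2,0xb0,0x9e,0xea}
#3 dst[0x1a+8] := {0x89,0xdb,0x9c,0xe9,0xbf,0xab,0x0a,0x1a}
#4 dst[0x04+8] := {0x9e,0xea,0xe4,0x0a,0x1a,0x89,0xdb,0x9c}
query mem[0x05]=0xea, mem[0x1a]=0x89, mem[0x13]=0xf2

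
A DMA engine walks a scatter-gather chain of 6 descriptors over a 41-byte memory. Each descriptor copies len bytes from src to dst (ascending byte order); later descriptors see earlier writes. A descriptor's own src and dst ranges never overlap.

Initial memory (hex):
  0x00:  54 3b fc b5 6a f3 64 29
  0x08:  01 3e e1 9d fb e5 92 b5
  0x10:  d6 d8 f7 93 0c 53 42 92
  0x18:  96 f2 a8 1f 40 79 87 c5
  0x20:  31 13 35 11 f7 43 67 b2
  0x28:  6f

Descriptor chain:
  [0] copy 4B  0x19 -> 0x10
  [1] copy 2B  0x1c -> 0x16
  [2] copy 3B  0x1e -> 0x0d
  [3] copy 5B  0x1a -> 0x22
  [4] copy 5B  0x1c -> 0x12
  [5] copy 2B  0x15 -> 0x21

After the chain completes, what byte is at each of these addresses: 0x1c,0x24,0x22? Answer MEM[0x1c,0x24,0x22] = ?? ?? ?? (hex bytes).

MEM[0x1c,0x24,0x22] = 40 40 31

#0 dst[0x10+4] := {0xf2,0xa8,0x1f,0x40}
#1 dst[0x16+2] := {0x40,0x79}
#2 dst[0x0d+3] := {0x87,0xc5,0x31}
#3 dst[0x22+5] := {0xa8,0x1f,0x40,0x79,0x87}
#4 dst[0x12+5] := {0x40,0x79,0x87,0xc5,0x31}
#5 dst[0x21+2] := {0xc5,0x31}
query mem[0x1c]=0x40, mem[0x24]=0x40, mem[0x22]=0x31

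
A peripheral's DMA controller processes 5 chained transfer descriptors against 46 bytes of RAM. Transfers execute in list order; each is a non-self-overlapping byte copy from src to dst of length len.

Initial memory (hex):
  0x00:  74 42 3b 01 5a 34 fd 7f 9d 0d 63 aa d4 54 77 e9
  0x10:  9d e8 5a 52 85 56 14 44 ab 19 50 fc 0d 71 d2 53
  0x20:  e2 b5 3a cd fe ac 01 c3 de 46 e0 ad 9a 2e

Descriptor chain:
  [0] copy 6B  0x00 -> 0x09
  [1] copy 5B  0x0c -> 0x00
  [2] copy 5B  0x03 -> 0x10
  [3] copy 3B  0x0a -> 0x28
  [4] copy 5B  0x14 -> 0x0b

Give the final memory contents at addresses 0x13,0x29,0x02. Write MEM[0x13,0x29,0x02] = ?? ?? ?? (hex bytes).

MEM[0x13,0x29,0x02] = fd 3b 34

D0: mem[0x09..0x0e] <- [74 42 3b 01 5a 34]
D1: mem[0x00..0x04] <- [01 5a 34 e9 9d]
D2: mem[0x10..0x14] <- [e9 9d 34 fd 7f]
D3: mem[0x28..0x2a] <- [42 3b 01]
D4: mem[0x0b..0x0f] <- [7f 56 14 44 ab]
query mem[0x13]=0xfd, mem[0x29]=0x3b, mem[0x02]=0x34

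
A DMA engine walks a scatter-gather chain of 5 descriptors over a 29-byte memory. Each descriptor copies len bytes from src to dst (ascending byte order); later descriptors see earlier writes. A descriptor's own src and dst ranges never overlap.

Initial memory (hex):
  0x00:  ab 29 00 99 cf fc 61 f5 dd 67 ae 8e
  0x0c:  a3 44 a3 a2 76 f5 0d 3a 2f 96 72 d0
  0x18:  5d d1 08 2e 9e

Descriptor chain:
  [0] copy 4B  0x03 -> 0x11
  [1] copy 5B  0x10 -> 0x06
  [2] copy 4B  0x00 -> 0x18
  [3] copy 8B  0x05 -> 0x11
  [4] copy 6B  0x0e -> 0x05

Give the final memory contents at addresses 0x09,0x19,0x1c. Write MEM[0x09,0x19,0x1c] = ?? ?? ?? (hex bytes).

[0] 0x03->0x11 len=4 : 99 cf fc 61
[1] 0x10->0x06 len=5 : 76 99 cf fc 61
[2] 0x00->0x18 len=4 : ab 29 00 99
[3] 0x05->0x11 len=8 : fc 76 99 cf fc 61 8e a3
[4] 0x0e->0x05 len=6 : a3 a2 76 fc 76 99
query mem[0x09]=0x76, mem[0x19]=0x29, mem[0x1c]=0x9e

MEM[0x09,0x19,0x1c] = 76 29 9e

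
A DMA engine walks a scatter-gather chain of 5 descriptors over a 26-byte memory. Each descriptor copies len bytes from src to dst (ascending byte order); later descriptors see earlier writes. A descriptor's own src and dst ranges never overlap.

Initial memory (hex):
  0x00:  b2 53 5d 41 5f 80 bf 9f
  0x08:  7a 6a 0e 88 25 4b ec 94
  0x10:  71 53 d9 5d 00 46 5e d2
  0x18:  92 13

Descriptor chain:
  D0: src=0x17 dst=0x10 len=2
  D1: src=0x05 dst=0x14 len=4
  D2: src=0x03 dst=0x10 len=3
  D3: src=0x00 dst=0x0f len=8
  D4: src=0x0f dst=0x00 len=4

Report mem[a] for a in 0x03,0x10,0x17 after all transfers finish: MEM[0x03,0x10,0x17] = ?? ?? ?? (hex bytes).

D0: mem[0x10..0x11] <- [d2 92]
D1: mem[0x14..0x17] <- [80 bf 9f 7a]
D2: mem[0x10..0x12] <- [41 5f 80]
D3: mem[0x0f..0x16] <- [b2 53 5d 41 5f 80 bf 9f]
D4: mem[0x00..0x03] <- [b2 53 5d 41]
query mem[0x03]=0x41, mem[0x10]=0x53, mem[0x17]=0x7a

MEM[0x03,0x10,0x17] = 41 53 7a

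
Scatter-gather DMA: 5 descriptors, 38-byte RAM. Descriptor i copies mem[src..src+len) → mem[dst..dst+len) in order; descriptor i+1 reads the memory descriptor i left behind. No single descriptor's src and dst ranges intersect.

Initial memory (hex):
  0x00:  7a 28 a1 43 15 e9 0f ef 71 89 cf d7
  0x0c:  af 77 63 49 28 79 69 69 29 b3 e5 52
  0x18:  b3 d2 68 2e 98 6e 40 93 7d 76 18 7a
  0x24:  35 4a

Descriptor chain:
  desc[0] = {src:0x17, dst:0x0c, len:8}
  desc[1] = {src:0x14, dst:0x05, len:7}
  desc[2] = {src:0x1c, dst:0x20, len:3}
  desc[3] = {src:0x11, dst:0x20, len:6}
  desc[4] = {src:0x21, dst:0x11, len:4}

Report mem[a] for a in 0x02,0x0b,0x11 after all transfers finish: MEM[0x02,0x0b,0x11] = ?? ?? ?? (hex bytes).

MEM[0x02,0x0b,0x11] = a1 68 6e

[0] 0x17->0x0c len=8 : 52 b3 d2 68 2e 98 6e 40
[1] 0x14->0x05 len=7 : 29 b3 e5 52 b3 d2 68
[2] 0x1c->0x20 len=3 : 98 6e 40
[3] 0x11->0x20 len=6 : 98 6e 40 29 b3 e5
[4] 0x21->0x11 len=4 : 6e 40 29 b3
query mem[0x02]=0xa1, mem[0x0b]=0x68, mem[0x11]=0x6e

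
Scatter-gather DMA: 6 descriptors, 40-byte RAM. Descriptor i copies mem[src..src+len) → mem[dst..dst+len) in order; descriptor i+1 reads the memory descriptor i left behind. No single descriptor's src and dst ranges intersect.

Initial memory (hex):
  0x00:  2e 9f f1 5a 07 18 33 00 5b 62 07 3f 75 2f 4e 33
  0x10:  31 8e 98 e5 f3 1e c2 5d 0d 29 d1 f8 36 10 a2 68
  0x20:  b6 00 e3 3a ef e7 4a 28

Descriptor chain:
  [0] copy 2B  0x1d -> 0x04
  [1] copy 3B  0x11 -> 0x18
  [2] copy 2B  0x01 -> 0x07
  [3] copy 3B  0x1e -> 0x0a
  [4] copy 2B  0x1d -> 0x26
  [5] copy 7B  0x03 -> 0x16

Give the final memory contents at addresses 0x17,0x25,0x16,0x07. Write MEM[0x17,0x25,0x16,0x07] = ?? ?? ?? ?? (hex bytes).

MEM[0x17,0x25,0x16,0x07] = 10 e7 5a 9f

#0 dst[0x04+2] := {0x10,0xa2}
#1 dst[0x18+3] := {0x8e,0x98,0xe5}
#2 dst[0x07+2] := {0x9f,0xf1}
#3 dst[0x0a+3] := {0xa2,0x68,0xb6}
#4 dst[0x26+2] := {0x10,0xa2}
#5 dst[0x16+7] := {0x5a,0x10,0xa2,0x33,0x9f,0xf1,0x62}
query mem[0x17]=0x10, mem[0x25]=0xe7, mem[0x16]=0x5a, mem[0x07]=0x9f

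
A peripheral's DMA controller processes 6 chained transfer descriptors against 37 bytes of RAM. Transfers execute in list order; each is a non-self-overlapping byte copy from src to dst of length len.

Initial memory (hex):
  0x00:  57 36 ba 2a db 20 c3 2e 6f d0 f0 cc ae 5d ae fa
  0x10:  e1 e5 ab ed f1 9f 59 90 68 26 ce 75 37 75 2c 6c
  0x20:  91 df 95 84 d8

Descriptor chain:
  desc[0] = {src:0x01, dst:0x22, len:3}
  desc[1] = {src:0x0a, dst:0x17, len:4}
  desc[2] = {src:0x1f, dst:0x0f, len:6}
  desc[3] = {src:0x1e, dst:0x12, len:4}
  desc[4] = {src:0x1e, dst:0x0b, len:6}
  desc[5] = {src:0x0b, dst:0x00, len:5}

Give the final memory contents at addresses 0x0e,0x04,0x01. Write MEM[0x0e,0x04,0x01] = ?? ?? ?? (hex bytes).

#0 dst[0x22+3] := {0x36,0xba,0x2a}
#1 dst[0x17+4] := {0xf0,0xcc,0xae,0x5d}
#2 dst[0x0f+6] := {0x6c,0x91,0xdf,0x36,0xba,0x2a}
#3 dst[0x12+4] := {0x2c,0x6c,0x91,0xdf}
#4 dst[0x0b+6] := {0x2c,0x6c,0x91,0xdf,0x36,0xba}
#5 dst[0x00+5] := {0x2c,0x6c,0x91,0xdf,0x36}
query mem[0x0e]=0xdf, mem[0x04]=0x36, mem[0x01]=0x6c

MEM[0x0e,0x04,0x01] = df 36 6c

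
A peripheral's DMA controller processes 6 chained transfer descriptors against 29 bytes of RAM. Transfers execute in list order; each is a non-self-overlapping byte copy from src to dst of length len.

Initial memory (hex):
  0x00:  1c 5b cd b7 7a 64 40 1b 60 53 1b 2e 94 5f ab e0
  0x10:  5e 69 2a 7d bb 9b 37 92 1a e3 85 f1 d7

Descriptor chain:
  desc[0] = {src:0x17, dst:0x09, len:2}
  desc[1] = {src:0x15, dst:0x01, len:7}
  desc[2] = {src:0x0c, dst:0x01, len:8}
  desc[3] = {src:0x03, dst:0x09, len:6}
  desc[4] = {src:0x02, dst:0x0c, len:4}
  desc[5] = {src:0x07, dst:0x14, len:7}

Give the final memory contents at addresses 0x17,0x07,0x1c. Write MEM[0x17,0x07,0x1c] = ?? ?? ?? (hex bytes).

MEM[0x17,0x07,0x1c] = e0 2a d7

#0 dst[0x09+2] := {0x92,0x1a}
#1 dst[0x01+7] := {0x9b,0x37,0x92,0x1a,0xe3,0x85,0xf1}
#2 dst[0x01+8] := {0x94,0x5f,0xab,0xe0,0x5e,0x69,0x2a,0x7d}
#3 dst[0x09+6] := {0xab,0xe0,0x5e,0x69,0x2a,0x7d}
#4 dst[0x0c+4] := {0x5f,0xab,0xe0,0x5e}
#5 dst[0x14+7] := {0x2a,0x7d,0xab,0xe0,0x5e,0x5f,0xab}
query mem[0x17]=0xe0, mem[0x07]=0x2a, mem[0x1c]=0xd7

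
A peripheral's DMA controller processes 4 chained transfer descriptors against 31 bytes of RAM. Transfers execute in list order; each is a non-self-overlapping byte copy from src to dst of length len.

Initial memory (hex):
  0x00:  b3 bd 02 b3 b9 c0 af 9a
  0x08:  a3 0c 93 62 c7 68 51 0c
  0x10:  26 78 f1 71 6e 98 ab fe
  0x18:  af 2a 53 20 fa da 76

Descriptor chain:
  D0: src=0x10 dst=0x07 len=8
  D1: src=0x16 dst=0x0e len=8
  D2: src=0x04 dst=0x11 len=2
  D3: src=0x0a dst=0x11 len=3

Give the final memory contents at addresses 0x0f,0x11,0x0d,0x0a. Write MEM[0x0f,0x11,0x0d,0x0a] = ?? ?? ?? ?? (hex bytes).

MEM[0x0f,0x11,0x0d,0x0a] = fe 71 ab 71

#0 dst[0x07+8] := {0x26,0x78,0xf1,0x71,0x6e,0x98,0xab,0xfe}
#1 dst[0x0e+8] := {0xab,0xfe,0xaf,0x2a,0x53,0x20,0xfa,0xda}
#2 dst[0x11+2] := {0xb9,0xc0}
#3 dst[0x11+3] := {0x71,0x6e,0x98}
query mem[0x0f]=0xfe, mem[0x11]=0x71, mem[0x0d]=0xab, mem[0x0a]=0x71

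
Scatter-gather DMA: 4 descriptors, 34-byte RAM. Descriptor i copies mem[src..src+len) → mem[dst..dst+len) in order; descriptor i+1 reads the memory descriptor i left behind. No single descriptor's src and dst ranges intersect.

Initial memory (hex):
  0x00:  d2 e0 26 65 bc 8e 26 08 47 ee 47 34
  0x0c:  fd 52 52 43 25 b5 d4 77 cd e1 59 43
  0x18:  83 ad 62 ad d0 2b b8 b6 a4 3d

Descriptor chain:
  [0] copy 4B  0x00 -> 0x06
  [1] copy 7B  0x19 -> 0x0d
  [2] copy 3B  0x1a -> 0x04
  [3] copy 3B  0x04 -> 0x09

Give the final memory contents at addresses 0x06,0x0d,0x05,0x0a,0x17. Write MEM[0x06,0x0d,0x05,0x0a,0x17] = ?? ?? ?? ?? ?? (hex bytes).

  after D0: wrote 4B at 0x06 = d2e02665
  after D1: wrote 7B at 0x0d = ad62add02bb8b6
  after D2: wrote 3B at 0x04 = 62add0
  after D3: wrote 3B at 0x09 = 62add0
query mem[0x06]=0xd0, mem[0x0d]=0xad, mem[0x05]=0xad, mem[0x0a]=0xad, mem[0x17]=0x43

MEM[0x06,0x0d,0x05,0x0a,0x17] = d0 ad ad ad 43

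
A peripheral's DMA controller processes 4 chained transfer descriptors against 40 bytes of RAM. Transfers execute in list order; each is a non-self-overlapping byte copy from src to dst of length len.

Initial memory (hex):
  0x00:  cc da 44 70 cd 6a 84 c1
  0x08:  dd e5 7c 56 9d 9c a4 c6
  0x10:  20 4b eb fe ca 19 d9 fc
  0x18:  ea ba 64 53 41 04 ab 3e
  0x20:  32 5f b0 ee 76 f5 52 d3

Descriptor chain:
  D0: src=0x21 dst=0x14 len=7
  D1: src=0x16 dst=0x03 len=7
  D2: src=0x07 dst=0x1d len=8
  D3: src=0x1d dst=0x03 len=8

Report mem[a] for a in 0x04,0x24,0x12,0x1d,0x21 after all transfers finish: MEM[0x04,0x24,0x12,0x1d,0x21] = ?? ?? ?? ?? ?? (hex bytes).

  after D0: wrote 7B at 0x14 = 5fb0ee76f552d3
  after D1: wrote 7B at 0x03 = ee76f552d35341
  after D2: wrote 8B at 0x1d = d353417c569d9ca4
  after D3: wrote 8B at 0x03 = d353417c569d9ca4
query mem[0x04]=0x53, mem[0x24]=0xa4, mem[0x12]=0xeb, mem[0x1d]=0xd3, mem[0x21]=0x56

MEM[0x04,0x24,0x12,0x1d,0x21] = 53 a4 eb d3 56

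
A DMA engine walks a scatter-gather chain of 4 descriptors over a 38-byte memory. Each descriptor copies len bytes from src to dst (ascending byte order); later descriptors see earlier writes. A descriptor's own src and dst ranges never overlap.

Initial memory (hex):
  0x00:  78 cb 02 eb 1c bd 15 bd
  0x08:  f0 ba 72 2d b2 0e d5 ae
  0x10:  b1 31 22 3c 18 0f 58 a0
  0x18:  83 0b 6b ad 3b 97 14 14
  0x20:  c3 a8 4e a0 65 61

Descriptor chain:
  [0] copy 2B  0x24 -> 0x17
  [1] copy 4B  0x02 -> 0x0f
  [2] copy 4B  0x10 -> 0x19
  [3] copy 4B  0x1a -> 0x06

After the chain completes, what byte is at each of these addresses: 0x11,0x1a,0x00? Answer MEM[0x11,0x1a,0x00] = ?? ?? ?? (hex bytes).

MEM[0x11,0x1a,0x00] = 1c 1c 78

#0 dst[0x17+2] := {0x65,0x61}
#1 dst[0x0f+4] := {0x02,0xeb,0x1c,0xbd}
#2 dst[0x19+4] := {0xeb,0x1c,0xbd,0x3c}
#3 dst[0x06+4] := {0x1c,0xbd,0x3c,0x97}
query mem[0x11]=0x1c, mem[0x1a]=0x1c, mem[0x00]=0x78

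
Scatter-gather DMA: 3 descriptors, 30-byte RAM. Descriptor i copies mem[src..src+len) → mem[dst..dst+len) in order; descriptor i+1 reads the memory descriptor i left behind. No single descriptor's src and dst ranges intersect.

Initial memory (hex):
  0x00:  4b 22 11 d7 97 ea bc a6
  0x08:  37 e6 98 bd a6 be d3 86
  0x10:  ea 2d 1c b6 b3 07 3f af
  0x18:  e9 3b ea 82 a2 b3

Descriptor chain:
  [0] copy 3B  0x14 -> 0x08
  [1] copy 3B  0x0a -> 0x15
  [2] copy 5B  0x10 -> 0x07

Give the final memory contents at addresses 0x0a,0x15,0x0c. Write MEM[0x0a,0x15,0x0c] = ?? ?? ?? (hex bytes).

[0] 0x14->0x08 len=3 : b3 07 3f
[1] 0x0a->0x15 len=3 : 3f bd a6
[2] 0x10->0x07 len=5 : ea 2d 1c b6 b3
query mem[0x0a]=0xb6, mem[0x15]=0x3f, mem[0x0c]=0xa6

MEM[0x0a,0x15,0x0c] = b6 3f a6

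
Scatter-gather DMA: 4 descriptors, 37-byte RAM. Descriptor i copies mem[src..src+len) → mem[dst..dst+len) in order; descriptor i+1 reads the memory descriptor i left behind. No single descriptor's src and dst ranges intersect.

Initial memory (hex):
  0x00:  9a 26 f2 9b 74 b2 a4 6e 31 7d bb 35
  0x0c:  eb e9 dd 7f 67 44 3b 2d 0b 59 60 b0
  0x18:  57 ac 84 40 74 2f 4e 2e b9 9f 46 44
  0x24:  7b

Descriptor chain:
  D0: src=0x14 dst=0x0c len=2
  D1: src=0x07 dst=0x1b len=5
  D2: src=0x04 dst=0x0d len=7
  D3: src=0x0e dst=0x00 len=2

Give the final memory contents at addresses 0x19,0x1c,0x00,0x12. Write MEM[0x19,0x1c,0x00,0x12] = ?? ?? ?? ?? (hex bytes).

D0: mem[0x0c..0x0d] <- [0b 59]
D1: mem[0x1b..0x1f] <- [6e 31 7d bb 35]
D2: mem[0x0d..0x13] <- [74 b2 a4 6e 31 7d bb]
D3: mem[0x00..0x01] <- [b2 a4]
query mem[0x19]=0xac, mem[0x1c]=0x31, mem[0x00]=0xb2, mem[0x12]=0x7d

MEM[0x19,0x1c,0x00,0x12] = ac 31 b2 7d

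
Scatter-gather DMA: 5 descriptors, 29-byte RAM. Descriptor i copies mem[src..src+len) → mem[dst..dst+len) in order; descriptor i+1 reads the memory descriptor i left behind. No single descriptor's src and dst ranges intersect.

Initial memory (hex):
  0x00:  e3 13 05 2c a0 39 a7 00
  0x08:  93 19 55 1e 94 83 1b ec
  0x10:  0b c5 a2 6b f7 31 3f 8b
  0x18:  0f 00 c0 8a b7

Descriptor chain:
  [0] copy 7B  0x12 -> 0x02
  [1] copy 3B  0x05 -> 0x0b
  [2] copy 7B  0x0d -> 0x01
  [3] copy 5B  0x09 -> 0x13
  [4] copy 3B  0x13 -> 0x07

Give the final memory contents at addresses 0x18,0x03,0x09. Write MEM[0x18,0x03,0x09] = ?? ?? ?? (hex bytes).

  after D0: wrote 7B at 0x02 = a26bf7313f8b0f
  after D1: wrote 3B at 0x0b = 313f8b
  after D2: wrote 7B at 0x01 = 8b1bec0bc5a26b
  after D3: wrote 5B at 0x13 = 1955313f8b
  after D4: wrote 3B at 0x07 = 195531
query mem[0x18]=0x0f, mem[0x03]=0xec, mem[0x09]=0x31

MEM[0x18,0x03,0x09] = 0f ec 31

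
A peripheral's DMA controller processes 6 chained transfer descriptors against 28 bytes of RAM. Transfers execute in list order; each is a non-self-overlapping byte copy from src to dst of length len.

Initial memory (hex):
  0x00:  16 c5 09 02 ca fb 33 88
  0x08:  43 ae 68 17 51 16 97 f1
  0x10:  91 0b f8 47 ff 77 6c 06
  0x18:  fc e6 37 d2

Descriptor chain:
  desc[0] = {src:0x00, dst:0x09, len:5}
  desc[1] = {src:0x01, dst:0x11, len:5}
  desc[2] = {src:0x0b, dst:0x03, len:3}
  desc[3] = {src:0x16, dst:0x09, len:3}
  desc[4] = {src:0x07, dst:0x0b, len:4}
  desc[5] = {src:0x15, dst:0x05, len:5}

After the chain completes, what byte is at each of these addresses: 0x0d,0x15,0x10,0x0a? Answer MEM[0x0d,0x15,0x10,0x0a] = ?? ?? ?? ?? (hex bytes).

MEM[0x0d,0x15,0x10,0x0a] = 6c fb 91 06

  after D0: wrote 5B at 0x09 = 16c50902ca
  after D1: wrote 5B at 0x11 = c50902cafb
  after D2: wrote 3B at 0x03 = 0902ca
  after D3: wrote 3B at 0x09 = 6c06fc
  after D4: wrote 4B at 0x0b = 88436c06
  after D5: wrote 5B at 0x05 = fb6c06fce6
query mem[0x0d]=0x6c, mem[0x15]=0xfb, mem[0x10]=0x91, mem[0x0a]=0x06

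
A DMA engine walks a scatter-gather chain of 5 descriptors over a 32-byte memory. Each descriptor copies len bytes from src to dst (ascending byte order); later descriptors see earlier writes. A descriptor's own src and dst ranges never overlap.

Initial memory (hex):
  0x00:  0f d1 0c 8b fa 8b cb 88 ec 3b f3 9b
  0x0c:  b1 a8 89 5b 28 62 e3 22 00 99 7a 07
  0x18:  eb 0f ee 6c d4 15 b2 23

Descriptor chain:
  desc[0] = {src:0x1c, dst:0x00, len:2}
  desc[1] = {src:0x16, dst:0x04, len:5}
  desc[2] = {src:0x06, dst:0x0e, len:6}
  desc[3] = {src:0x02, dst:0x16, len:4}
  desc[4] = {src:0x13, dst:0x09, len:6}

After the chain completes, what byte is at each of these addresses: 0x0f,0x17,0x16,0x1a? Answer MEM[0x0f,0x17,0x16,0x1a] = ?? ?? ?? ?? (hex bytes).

MEM[0x0f,0x17,0x16,0x1a] = 0f 8b 0c ee

  after D0: wrote 2B at 0x00 = d415
  after D1: wrote 5B at 0x04 = 7a07eb0fee
  after D2: wrote 6B at 0x0e = eb0fee3bf39b
  after D3: wrote 4B at 0x16 = 0c8b7a07
  after D4: wrote 6B at 0x09 = 9b00990c8b7a
query mem[0x0f]=0x0f, mem[0x17]=0x8b, mem[0x16]=0x0c, mem[0x1a]=0xee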